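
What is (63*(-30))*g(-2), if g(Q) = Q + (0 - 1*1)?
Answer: 5670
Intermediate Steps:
g(Q) = -1 + Q (g(Q) = Q + (0 - 1) = Q - 1 = -1 + Q)
(63*(-30))*g(-2) = (63*(-30))*(-1 - 2) = -1890*(-3) = 5670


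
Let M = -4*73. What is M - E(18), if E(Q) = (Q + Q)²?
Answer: -1588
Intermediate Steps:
E(Q) = 4*Q² (E(Q) = (2*Q)² = 4*Q²)
M = -292
M - E(18) = -292 - 4*18² = -292 - 4*324 = -292 - 1*1296 = -292 - 1296 = -1588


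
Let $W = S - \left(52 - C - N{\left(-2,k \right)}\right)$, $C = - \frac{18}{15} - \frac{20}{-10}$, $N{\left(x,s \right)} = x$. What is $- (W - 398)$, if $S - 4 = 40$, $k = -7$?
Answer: $\frac{2036}{5} \approx 407.2$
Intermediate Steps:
$S = 44$ ($S = 4 + 40 = 44$)
$C = \frac{4}{5}$ ($C = \left(-18\right) \frac{1}{15} - -2 = - \frac{6}{5} + 2 = \frac{4}{5} \approx 0.8$)
$W = - \frac{46}{5}$ ($W = 44 + \left(\left(-2 + \left(3 + \frac{4}{5}\right)\right) - 55\right) = 44 + \left(\left(-2 + \frac{19}{5}\right) - 55\right) = 44 + \left(\frac{9}{5} - 55\right) = 44 - \frac{266}{5} = - \frac{46}{5} \approx -9.2$)
$- (W - 398) = - (- \frac{46}{5} - 398) = \left(-1\right) \left(- \frac{2036}{5}\right) = \frac{2036}{5}$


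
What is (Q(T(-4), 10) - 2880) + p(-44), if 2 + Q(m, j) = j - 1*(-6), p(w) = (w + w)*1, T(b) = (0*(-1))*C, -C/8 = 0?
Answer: -2954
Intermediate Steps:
C = 0 (C = -8*0 = 0)
T(b) = 0 (T(b) = (0*(-1))*0 = 0*0 = 0)
p(w) = 2*w (p(w) = (2*w)*1 = 2*w)
Q(m, j) = 4 + j (Q(m, j) = -2 + (j - 1*(-6)) = -2 + (j + 6) = -2 + (6 + j) = 4 + j)
(Q(T(-4), 10) - 2880) + p(-44) = ((4 + 10) - 2880) + 2*(-44) = (14 - 2880) - 88 = -2866 - 88 = -2954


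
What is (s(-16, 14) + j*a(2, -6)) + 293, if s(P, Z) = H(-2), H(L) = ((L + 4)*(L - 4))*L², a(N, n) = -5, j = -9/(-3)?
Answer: 230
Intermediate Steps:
j = 3 (j = -9*(-⅓) = 3)
H(L) = L²*(-4 + L)*(4 + L) (H(L) = ((4 + L)*(-4 + L))*L² = ((-4 + L)*(4 + L))*L² = L²*(-4 + L)*(4 + L))
s(P, Z) = -48 (s(P, Z) = (-2)²*(-16 + (-2)²) = 4*(-16 + 4) = 4*(-12) = -48)
(s(-16, 14) + j*a(2, -6)) + 293 = (-48 + 3*(-5)) + 293 = (-48 - 15) + 293 = -63 + 293 = 230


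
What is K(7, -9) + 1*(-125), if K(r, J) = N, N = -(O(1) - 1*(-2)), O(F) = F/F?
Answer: -128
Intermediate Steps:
O(F) = 1
N = -3 (N = -(1 - 1*(-2)) = -(1 + 2) = -1*3 = -3)
K(r, J) = -3
K(7, -9) + 1*(-125) = -3 + 1*(-125) = -3 - 125 = -128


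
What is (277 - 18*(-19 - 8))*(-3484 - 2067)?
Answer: -4235413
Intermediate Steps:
(277 - 18*(-19 - 8))*(-3484 - 2067) = (277 - 18*(-27))*(-5551) = (277 + 486)*(-5551) = 763*(-5551) = -4235413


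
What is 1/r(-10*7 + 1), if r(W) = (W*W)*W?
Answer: -1/328509 ≈ -3.0441e-6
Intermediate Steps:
r(W) = W³ (r(W) = W²*W = W³)
1/r(-10*7 + 1) = 1/((-10*7 + 1)³) = 1/((-70 + 1)³) = 1/((-69)³) = 1/(-328509) = -1/328509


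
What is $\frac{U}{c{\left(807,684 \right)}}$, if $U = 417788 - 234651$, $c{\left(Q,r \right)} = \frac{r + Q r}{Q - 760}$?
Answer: $\frac{8607439}{552672} \approx 15.574$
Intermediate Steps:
$c{\left(Q,r \right)} = \frac{r + Q r}{-760 + Q}$
$U = 183137$
$\frac{U}{c{\left(807,684 \right)}} = \frac{183137}{684 \frac{1}{-760 + 807} \left(1 + 807\right)} = \frac{183137}{684 \cdot \frac{1}{47} \cdot 808} = \frac{183137}{\frac{552672}{47}} = 183137 \cdot \frac{47}{552672} = \frac{8607439}{552672}$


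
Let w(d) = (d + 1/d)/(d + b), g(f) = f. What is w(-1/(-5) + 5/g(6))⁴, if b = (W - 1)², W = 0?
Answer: 11994592349041/12786924926161 ≈ 0.93804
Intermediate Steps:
b = 1 (b = (0 - 1)² = (-1)² = 1)
w(d) = (d + 1/d)/(1 + d) (w(d) = (d + 1/d)/(d + 1) = (d + 1/d)/(1 + d))
w(-1/(-5) + 5/g(6))⁴ = ((1 + (-1/(-5) + 5/6)²)/((-1/(-5) + 5/6)*(1 + (-1/(-5) + 5/6))))⁴ = ((1 + (-1*(-⅕) + 5*(⅙))²)/((-1*(-⅕) + 5*(⅙))*(1 + (-1*(-⅕) + 5*(⅙)))))⁴ = ((1 + (⅕ + ⅚)²)/((⅕ + ⅚)*(1 + (⅕ + ⅚))))⁴ = ((1 + (31/30)²)/((31/30)*(1 + 31/30)))⁴ = (30*(1 + 961/900)/(31*(61/30)))⁴ = ((30/31)*(30/61)*(1861/900))⁴ = (1861/1891)⁴ = 11994592349041/12786924926161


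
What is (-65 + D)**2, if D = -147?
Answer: 44944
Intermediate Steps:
(-65 + D)**2 = (-65 - 147)**2 = (-212)**2 = 44944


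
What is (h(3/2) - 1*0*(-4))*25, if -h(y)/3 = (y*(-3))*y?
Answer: 2025/4 ≈ 506.25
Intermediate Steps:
h(y) = 9*y² (h(y) = -3*y*(-3)*y = -3*(-3*y)*y = -(-9)*y² = 9*y²)
(h(3/2) - 1*0*(-4))*25 = (9*(3/2)² - 1*0*(-4))*25 = (9*(3*(½))² + 0*(-4))*25 = (9*(3/2)² + 0)*25 = (9*(9/4) + 0)*25 = (81/4 + 0)*25 = (81/4)*25 = 2025/4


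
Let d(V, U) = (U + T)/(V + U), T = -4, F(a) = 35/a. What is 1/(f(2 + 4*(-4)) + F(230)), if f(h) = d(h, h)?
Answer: 161/128 ≈ 1.2578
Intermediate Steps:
d(V, U) = (-4 + U)/(U + V) (d(V, U) = (U - 4)/(V + U) = (-4 + U)/(U + V))
f(h) = (-4 + h)/(2*h) (f(h) = (-4 + h)/(h + h) = (-4 + h)/((2*h)) = (1/(2*h))*(-4 + h) = (-4 + h)/(2*h))
1/(f(2 + 4*(-4)) + F(230)) = 1/((-4 + (2 + 4*(-4)))/(2*(2 + 4*(-4))) + 35/230) = 1/((-4 + (2 - 16))/(2*(2 - 16)) + 35*(1/230)) = 1/((½)*(-4 - 14)/(-14) + 7/46) = 1/((½)*(-1/14)*(-18) + 7/46) = 1/(9/14 + 7/46) = 1/(128/161) = 161/128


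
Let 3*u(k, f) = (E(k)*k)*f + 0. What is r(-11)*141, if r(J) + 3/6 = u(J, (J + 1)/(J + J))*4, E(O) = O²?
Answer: -227621/2 ≈ -1.1381e+5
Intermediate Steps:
u(k, f) = f*k³/3 (u(k, f) = ((k²*k)*f + 0)/3 = (k³*f + 0)/3 = (f*k³ + 0)/3 = (f*k³)/3 = f*k³/3)
r(J) = -½ + 2*J²*(1 + J)/3 (r(J) = -½ + (((J + 1)/(J + J))*J³/3)*4 = -½ + (((1 + J)/((2*J)))*J³/3)*4 = -½ + (((1 + J)*(1/(2*J)))*J³/3)*4 = -½ + (((1 + J)/(2*J))*J³/3)*4 = -½ + (J²*(1 + J)/6)*4 = -½ + 2*J²*(1 + J)/3)
r(-11)*141 = (-½ + (⅔)*(-11)²*(1 - 11))*141 = (-½ + (⅔)*121*(-10))*141 = (-½ - 2420/3)*141 = -4843/6*141 = -227621/2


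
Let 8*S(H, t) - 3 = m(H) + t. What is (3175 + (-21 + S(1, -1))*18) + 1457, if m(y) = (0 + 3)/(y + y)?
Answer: 34095/8 ≈ 4261.9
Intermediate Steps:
m(y) = 3/(2*y) (m(y) = 3/((2*y)) = 3*(1/(2*y)) = 3/(2*y))
S(H, t) = 3/8 + t/8 + 3/(16*H) (S(H, t) = 3/8 + (3/(2*H) + t)/8 = 3/8 + (t + 3/(2*H))/8 = 3/8 + (t/8 + 3/(16*H)) = 3/8 + t/8 + 3/(16*H))
(3175 + (-21 + S(1, -1))*18) + 1457 = (3175 + (-21 + (1/16)*(3 + 2*1*(3 - 1))/1)*18) + 1457 = (3175 + (-21 + (1/16)*1*(3 + 2*1*2))*18) + 1457 = (3175 + (-21 + (1/16)*1*(3 + 4))*18) + 1457 = (3175 + (-21 + (1/16)*1*7)*18) + 1457 = (3175 + (-21 + 7/16)*18) + 1457 = (3175 - 329/16*18) + 1457 = (3175 - 2961/8) + 1457 = 22439/8 + 1457 = 34095/8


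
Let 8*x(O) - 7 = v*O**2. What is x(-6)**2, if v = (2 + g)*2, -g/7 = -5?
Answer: 7134241/64 ≈ 1.1147e+5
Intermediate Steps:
g = 35 (g = -7*(-5) = 35)
v = 74 (v = (2 + 35)*2 = 37*2 = 74)
x(O) = 7/8 + 37*O**2/4 (x(O) = 7/8 + (74*O**2)/8 = 7/8 + 37*O**2/4)
x(-6)**2 = (7/8 + (37/4)*(-6)**2)**2 = (7/8 + (37/4)*36)**2 = (7/8 + 333)**2 = (2671/8)**2 = 7134241/64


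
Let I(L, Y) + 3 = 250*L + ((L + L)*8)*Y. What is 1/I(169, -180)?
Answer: -1/444473 ≈ -2.2499e-6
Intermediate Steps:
I(L, Y) = -3 + 250*L + 16*L*Y (I(L, Y) = -3 + (250*L + ((L + L)*8)*Y) = -3 + (250*L + ((2*L)*8)*Y) = -3 + (250*L + (16*L)*Y) = -3 + (250*L + 16*L*Y) = -3 + 250*L + 16*L*Y)
1/I(169, -180) = 1/(-3 + 250*169 + 16*169*(-180)) = 1/(-3 + 42250 - 486720) = 1/(-444473) = -1/444473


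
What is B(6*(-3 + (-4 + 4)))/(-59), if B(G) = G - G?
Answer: 0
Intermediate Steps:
B(G) = 0
B(6*(-3 + (-4 + 4)))/(-59) = 0/(-59) = -1/59*0 = 0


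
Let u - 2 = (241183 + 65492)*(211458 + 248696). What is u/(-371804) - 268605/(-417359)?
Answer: -14724163487976337/38793936409 ≈ -3.7955e+5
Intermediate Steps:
u = 141117727952 (u = 2 + (241183 + 65492)*(211458 + 248696) = 2 + 306675*460154 = 2 + 141117727950 = 141117727952)
u/(-371804) - 268605/(-417359) = 141117727952/(-371804) - 268605/(-417359) = 141117727952*(-1/371804) - 268605*(-1/417359) = -35279431988/92951 + 268605/417359 = -14724163487976337/38793936409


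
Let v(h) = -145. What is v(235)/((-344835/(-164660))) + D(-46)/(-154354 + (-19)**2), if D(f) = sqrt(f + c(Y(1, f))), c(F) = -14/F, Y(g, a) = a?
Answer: -4775140/68967 - I*sqrt(24173)/3541839 ≈ -69.238 - 4.3897e-5*I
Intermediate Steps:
D(f) = sqrt(f - 14/f)
v(235)/((-344835/(-164660))) + D(-46)/(-154354 + (-19)**2) = -145/((-344835/(-164660))) + sqrt(-46 - 14/(-46))/(-154354 + (-19)**2) = -145/((-344835*(-1/164660))) + sqrt(-46 - 14*(-1/46))/(-154354 + 361) = -145/68967/32932 + sqrt(-46 + 7/23)/(-153993) = -145*32932/68967 + sqrt(-1051/23)*(-1/153993) = -4775140/68967 + (I*sqrt(24173)/23)*(-1/153993) = -4775140/68967 - I*sqrt(24173)/3541839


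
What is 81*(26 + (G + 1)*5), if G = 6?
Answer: 4941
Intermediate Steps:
81*(26 + (G + 1)*5) = 81*(26 + (6 + 1)*5) = 81*(26 + 7*5) = 81*(26 + 35) = 81*61 = 4941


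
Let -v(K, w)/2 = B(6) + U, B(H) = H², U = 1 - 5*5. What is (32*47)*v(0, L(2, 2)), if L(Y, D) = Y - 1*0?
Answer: -36096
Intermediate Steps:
L(Y, D) = Y (L(Y, D) = Y + 0 = Y)
U = -24 (U = 1 - 25 = -24)
v(K, w) = -24 (v(K, w) = -2*(6² - 24) = -2*(36 - 24) = -2*12 = -24)
(32*47)*v(0, L(2, 2)) = (32*47)*(-24) = 1504*(-24) = -36096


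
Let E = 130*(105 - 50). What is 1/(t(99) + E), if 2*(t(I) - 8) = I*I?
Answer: 2/24117 ≈ 8.2929e-5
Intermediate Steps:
t(I) = 8 + I²/2 (t(I) = 8 + (I*I)/2 = 8 + I²/2)
E = 7150 (E = 130*55 = 7150)
1/(t(99) + E) = 1/((8 + (½)*99²) + 7150) = 1/((8 + (½)*9801) + 7150) = 1/((8 + 9801/2) + 7150) = 1/(9817/2 + 7150) = 1/(24117/2) = 2/24117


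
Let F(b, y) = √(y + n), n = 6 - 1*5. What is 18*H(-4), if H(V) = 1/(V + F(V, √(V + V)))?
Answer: -18/(4 - √(1 + 2*I*√2)) ≈ -6.0555 - 2.3418*I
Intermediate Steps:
n = 1 (n = 6 - 5 = 1)
F(b, y) = √(1 + y) (F(b, y) = √(y + 1) = √(1 + y))
H(V) = 1/(V + √(1 + √2*√V)) (H(V) = 1/(V + √(1 + √(V + V))) = 1/(V + √(1 + √(2*V))) = 1/(V + √(1 + √2*√V)))
18*H(-4) = 18/(-4 + √(1 + √2*√(-4))) = 18/(-4 + √(1 + √2*(2*I))) = 18/(-4 + √(1 + 2*I*√2))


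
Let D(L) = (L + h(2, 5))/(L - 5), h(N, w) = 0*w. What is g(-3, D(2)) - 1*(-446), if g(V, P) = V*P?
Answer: 448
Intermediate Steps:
h(N, w) = 0
D(L) = L/(-5 + L) (D(L) = (L + 0)/(L - 5) = L/(-5 + L))
g(V, P) = P*V
g(-3, D(2)) - 1*(-446) = (2/(-5 + 2))*(-3) - 1*(-446) = (2/(-3))*(-3) + 446 = (2*(-⅓))*(-3) + 446 = -⅔*(-3) + 446 = 2 + 446 = 448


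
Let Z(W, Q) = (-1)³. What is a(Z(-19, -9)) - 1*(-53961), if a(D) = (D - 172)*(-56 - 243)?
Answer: 105688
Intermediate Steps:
Z(W, Q) = -1
a(D) = 51428 - 299*D (a(D) = (-172 + D)*(-299) = 51428 - 299*D)
a(Z(-19, -9)) - 1*(-53961) = (51428 - 299*(-1)) - 1*(-53961) = (51428 + 299) + 53961 = 51727 + 53961 = 105688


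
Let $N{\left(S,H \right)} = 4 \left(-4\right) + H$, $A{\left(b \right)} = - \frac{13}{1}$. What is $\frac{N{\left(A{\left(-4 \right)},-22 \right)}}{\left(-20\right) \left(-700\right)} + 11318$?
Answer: $\frac{79225981}{7000} \approx 11318.0$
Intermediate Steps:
$A{\left(b \right)} = -13$ ($A{\left(b \right)} = \left(-13\right) 1 = -13$)
$N{\left(S,H \right)} = -16 + H$
$\frac{N{\left(A{\left(-4 \right)},-22 \right)}}{\left(-20\right) \left(-700\right)} + 11318 = \frac{-16 - 22}{\left(-20\right) \left(-700\right)} + 11318 = - \frac{38}{14000} + 11318 = \left(-38\right) \frac{1}{14000} + 11318 = - \frac{19}{7000} + 11318 = \frac{79225981}{7000}$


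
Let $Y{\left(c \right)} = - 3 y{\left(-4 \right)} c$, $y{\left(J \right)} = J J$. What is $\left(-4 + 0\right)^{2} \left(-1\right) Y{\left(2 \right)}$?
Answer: $1536$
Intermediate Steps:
$y{\left(J \right)} = J^{2}$
$Y{\left(c \right)} = - 48 c$ ($Y{\left(c \right)} = - 3 \left(-4\right)^{2} c = \left(-3\right) 16 c = - 48 c$)
$\left(-4 + 0\right)^{2} \left(-1\right) Y{\left(2 \right)} = \left(-4 + 0\right)^{2} \left(-1\right) \left(\left(-48\right) 2\right) = \left(-4\right)^{2} \left(-1\right) \left(-96\right) = 16 \left(-1\right) \left(-96\right) = \left(-16\right) \left(-96\right) = 1536$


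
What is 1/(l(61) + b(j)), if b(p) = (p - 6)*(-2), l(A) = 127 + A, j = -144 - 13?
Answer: 1/514 ≈ 0.0019455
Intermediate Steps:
j = -157
b(p) = 12 - 2*p (b(p) = (-6 + p)*(-2) = 12 - 2*p)
1/(l(61) + b(j)) = 1/((127 + 61) + (12 - 2*(-157))) = 1/(188 + (12 + 314)) = 1/(188 + 326) = 1/514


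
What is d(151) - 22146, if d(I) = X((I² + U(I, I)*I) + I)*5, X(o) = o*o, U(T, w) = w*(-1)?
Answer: 91859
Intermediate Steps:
U(T, w) = -w
X(o) = o²
d(I) = 5*I² (d(I) = ((I² + (-I)*I) + I)²*5 = ((I² - I²) + I)²*5 = (0 + I)²*5 = I²*5 = 5*I²)
d(151) - 22146 = 5*151² - 22146 = 5*22801 - 22146 = 114005 - 22146 = 91859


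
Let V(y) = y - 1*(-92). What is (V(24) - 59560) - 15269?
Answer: -74713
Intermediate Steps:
V(y) = 92 + y (V(y) = y + 92 = 92 + y)
(V(24) - 59560) - 15269 = ((92 + 24) - 59560) - 15269 = (116 - 59560) - 15269 = -59444 - 15269 = -74713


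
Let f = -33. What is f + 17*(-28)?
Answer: -509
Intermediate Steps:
f + 17*(-28) = -33 + 17*(-28) = -33 - 476 = -509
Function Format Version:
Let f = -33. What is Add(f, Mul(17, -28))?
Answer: -509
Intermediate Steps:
Add(f, Mul(17, -28)) = Add(-33, Mul(17, -28)) = Add(-33, -476) = -509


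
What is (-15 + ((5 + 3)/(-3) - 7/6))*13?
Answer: -1469/6 ≈ -244.83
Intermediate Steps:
(-15 + ((5 + 3)/(-3) - 7/6))*13 = (-15 + (8*(-⅓) - 7*⅙))*13 = (-15 + (-8/3 - 7/6))*13 = (-15 - 23/6)*13 = -113/6*13 = -1469/6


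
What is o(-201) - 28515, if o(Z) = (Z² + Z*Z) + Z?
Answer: 52086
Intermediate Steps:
o(Z) = Z + 2*Z² (o(Z) = (Z² + Z²) + Z = 2*Z² + Z = Z + 2*Z²)
o(-201) - 28515 = -201*(1 + 2*(-201)) - 28515 = -201*(1 - 402) - 28515 = -201*(-401) - 28515 = 80601 - 28515 = 52086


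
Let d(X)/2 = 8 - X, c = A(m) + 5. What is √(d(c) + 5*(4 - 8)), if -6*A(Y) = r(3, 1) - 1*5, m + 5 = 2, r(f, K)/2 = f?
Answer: I*√123/3 ≈ 3.6968*I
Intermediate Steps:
r(f, K) = 2*f
m = -3 (m = -5 + 2 = -3)
A(Y) = -⅙ (A(Y) = -(2*3 - 1*5)/6 = -(6 - 5)/6 = -⅙*1 = -⅙)
c = 29/6 (c = -⅙ + 5 = 29/6 ≈ 4.8333)
d(X) = 16 - 2*X (d(X) = 2*(8 - X) = 16 - 2*X)
√(d(c) + 5*(4 - 8)) = √((16 - 2*29/6) + 5*(4 - 8)) = √((16 - 29/3) + 5*(-4)) = √(19/3 - 20) = √(-41/3) = I*√123/3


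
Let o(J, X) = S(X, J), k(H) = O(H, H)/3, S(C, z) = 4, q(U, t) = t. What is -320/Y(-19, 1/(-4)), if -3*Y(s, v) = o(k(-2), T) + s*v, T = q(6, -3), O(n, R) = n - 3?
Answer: 768/7 ≈ 109.71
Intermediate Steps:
O(n, R) = -3 + n
T = -3
k(H) = -1 + H/3 (k(H) = (-3 + H)/3 = (-3 + H)*(⅓) = -1 + H/3)
o(J, X) = 4
Y(s, v) = -4/3 - s*v/3 (Y(s, v) = -(4 + s*v)/3 = -4/3 - s*v/3)
-320/Y(-19, 1/(-4)) = -320/(-4/3 - ⅓*(-19)/(-4)) = -320/(-4/3 - ⅓*(-19)*(-¼)) = -320/(-4/3 - 19/12) = -320/(-35/12) = -320*(-12/35) = 768/7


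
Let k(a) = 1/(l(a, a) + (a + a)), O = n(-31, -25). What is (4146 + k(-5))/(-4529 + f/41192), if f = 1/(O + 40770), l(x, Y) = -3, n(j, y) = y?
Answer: -90459002251880/98817275091067 ≈ -0.91542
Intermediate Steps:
O = -25
f = 1/40745 (f = 1/(-25 + 40770) = 1/40745 ≈ 2.4543e-5)
k(a) = 1/(-3 + 2*a) (k(a) = 1/(-3 + (a + a)) = 1/(-3 + 2*a))
(4146 + k(-5))/(-4529 + f/41192) = (4146 + 1/(-3 + 2*(-5)))/(-4529 + (1/40745)/41192) = (4146 + 1/(-3 - 10))/(-4529 + (1/40745)*(1/41192)) = (4146 + 1/(-13))/(-4529 + 1/1678368040) = (4146 - 1/13)/(-7601328853159/1678368040) = (53897/13)*(-1678368040/7601328853159) = -90459002251880/98817275091067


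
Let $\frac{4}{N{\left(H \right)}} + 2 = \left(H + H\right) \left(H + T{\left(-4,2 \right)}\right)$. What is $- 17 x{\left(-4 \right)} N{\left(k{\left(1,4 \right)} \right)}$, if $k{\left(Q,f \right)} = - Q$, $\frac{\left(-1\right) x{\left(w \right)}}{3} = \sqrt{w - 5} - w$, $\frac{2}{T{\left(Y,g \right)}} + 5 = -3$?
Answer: $1632 + 1224 i \approx 1632.0 + 1224.0 i$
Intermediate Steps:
$T{\left(Y,g \right)} = - \frac{1}{4}$ ($T{\left(Y,g \right)} = \frac{2}{-5 - 3} = \frac{2}{-8} = 2 \left(- \frac{1}{8}\right) = - \frac{1}{4}$)
$x{\left(w \right)} = - 3 \sqrt{-5 + w} + 3 w$ ($x{\left(w \right)} = - 3 \left(\sqrt{w - 5} - w\right) = - 3 \left(\sqrt{-5 + w} - w\right) = - 3 \sqrt{-5 + w} + 3 w$)
$N{\left(H \right)} = \frac{4}{-2 + 2 H \left(- \frac{1}{4} + H\right)}$ ($N{\left(H \right)} = \frac{4}{-2 + \left(H + H\right) \left(H - \frac{1}{4}\right)} = \frac{4}{-2 + 2 H \left(- \frac{1}{4} + H\right)}$)
$- 17 x{\left(-4 \right)} N{\left(k{\left(1,4 \right)} \right)} = - 17 \left(- 3 \sqrt{-5 - 4} + 3 \left(-4\right)\right) \frac{8}{-4 - \left(-1\right) 1 + 4 \left(\left(-1\right) 1\right)^{2}} = - 17 \left(- 3 \sqrt{-9} - 12\right) \frac{8}{-4 - -1 + 4 \left(-1\right)^{2}} = - 17 \left(- 3 \cdot 3 i - 12\right) \frac{8}{-4 + 1 + 4 \cdot 1} = - 17 \left(- 9 i - 12\right) \frac{8}{-4 + 1 + 4} = - 17 \left(-12 - 9 i\right) \frac{8}{1} = \left(204 + 153 i\right) 8 \cdot 1 = \left(204 + 153 i\right) 8 = 1632 + 1224 i$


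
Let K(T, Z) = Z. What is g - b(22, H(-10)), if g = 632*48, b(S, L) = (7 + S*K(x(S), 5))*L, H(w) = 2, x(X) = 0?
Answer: 30102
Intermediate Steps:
b(S, L) = L*(7 + 5*S) (b(S, L) = (7 + S*5)*L = (7 + 5*S)*L = L*(7 + 5*S))
g = 30336
g - b(22, H(-10)) = 30336 - 2*(7 + 5*22) = 30336 - 2*(7 + 110) = 30336 - 2*117 = 30336 - 1*234 = 30336 - 234 = 30102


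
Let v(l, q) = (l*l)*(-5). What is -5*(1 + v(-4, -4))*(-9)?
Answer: -3555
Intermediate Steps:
v(l, q) = -5*l² (v(l, q) = l²*(-5) = -5*l²)
-5*(1 + v(-4, -4))*(-9) = -5*(1 - 5*(-4)²)*(-9) = -5*(1 - 5*16)*(-9) = -5*(1 - 80)*(-9) = -5*(-79)*(-9) = 395*(-9) = -3555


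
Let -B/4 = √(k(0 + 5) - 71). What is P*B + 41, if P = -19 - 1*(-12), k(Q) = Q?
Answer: 41 + 28*I*√66 ≈ 41.0 + 227.47*I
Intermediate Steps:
P = -7 (P = -19 + 12 = -7)
B = -4*I*√66 (B = -4*√((0 + 5) - 71) = -4*√(5 - 71) = -4*I*√66 ≈ -32.496*I)
P*B + 41 = -(-28)*I*√66 + 41 = 28*I*√66 + 41 = 41 + 28*I*√66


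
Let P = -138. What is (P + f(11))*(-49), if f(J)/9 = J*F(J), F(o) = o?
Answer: -46599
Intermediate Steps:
f(J) = 9*J**2 (f(J) = 9*(J*J) = 9*J**2)
(P + f(11))*(-49) = (-138 + 9*11**2)*(-49) = (-138 + 9*121)*(-49) = (-138 + 1089)*(-49) = 951*(-49) = -46599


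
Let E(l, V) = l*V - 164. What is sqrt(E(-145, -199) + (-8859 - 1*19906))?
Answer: I*sqrt(74) ≈ 8.6023*I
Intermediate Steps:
E(l, V) = -164 + V*l (E(l, V) = V*l - 164 = -164 + V*l)
sqrt(E(-145, -199) + (-8859 - 1*19906)) = sqrt((-164 - 199*(-145)) + (-8859 - 1*19906)) = sqrt((-164 + 28855) + (-8859 - 19906)) = sqrt(28691 - 28765) = sqrt(-74) = I*sqrt(74)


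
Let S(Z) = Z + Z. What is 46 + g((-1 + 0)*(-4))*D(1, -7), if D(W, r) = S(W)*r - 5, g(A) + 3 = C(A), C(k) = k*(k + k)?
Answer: -505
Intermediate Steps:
S(Z) = 2*Z
C(k) = 2*k**2 (C(k) = k*(2*k) = 2*k**2)
g(A) = -3 + 2*A**2
D(W, r) = -5 + 2*W*r (D(W, r) = (2*W)*r - 5 = 2*W*r - 5 = -5 + 2*W*r)
46 + g((-1 + 0)*(-4))*D(1, -7) = 46 + (-3 + 2*((-1 + 0)*(-4))**2)*(-5 + 2*1*(-7)) = 46 + (-3 + 2*(-1*(-4))**2)*(-5 - 14) = 46 + (-3 + 2*4**2)*(-19) = 46 + (-3 + 2*16)*(-19) = 46 + (-3 + 32)*(-19) = 46 + 29*(-19) = 46 - 551 = -505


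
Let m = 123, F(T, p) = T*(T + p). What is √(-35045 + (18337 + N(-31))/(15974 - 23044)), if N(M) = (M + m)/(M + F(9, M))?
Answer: I*√91868789985951930/1619030 ≈ 187.21*I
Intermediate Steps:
N(M) = (123 + M)/(81 + 10*M) (N(M) = (M + 123)/(M + 9*(9 + M)) = (123 + M)/(M + (81 + 9*M)) = (123 + M)/(81 + 10*M))
√(-35045 + (18337 + N(-31))/(15974 - 23044)) = √(-35045 + (18337 + (123 - 31)/(81 + 10*(-31)))/(15974 - 23044)) = √(-35045 + (18337 + 92/(81 - 310))/(-7070)) = √(-35045 + (18337 + 92/(-229))*(-1/7070)) = √(-35045 + (18337 - 1/229*92)*(-1/7070)) = √(-35045 + (18337 - 92/229)*(-1/7070)) = √(-35045 + (4199081/229)*(-1/7070)) = √(-35045 - 4199081/1619030) = √(-56743105431/1619030) = I*√91868789985951930/1619030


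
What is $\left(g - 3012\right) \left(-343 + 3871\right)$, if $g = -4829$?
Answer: $-27663048$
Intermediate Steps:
$\left(g - 3012\right) \left(-343 + 3871\right) = \left(-4829 - 3012\right) \left(-343 + 3871\right) = \left(-7841\right) 3528 = -27663048$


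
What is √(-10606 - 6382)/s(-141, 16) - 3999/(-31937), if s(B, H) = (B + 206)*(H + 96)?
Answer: 3999/31937 + I*√4247/3640 ≈ 0.12522 + 0.017904*I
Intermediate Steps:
s(B, H) = (96 + H)*(206 + B) (s(B, H) = (206 + B)*(96 + H) = (96 + H)*(206 + B))
√(-10606 - 6382)/s(-141, 16) - 3999/(-31937) = √(-10606 - 6382)/(19776 + 96*(-141) + 206*16 - 141*16) - 3999/(-31937) = √(-16988)/(19776 - 13536 + 3296 - 2256) - 3999*(-1/31937) = (2*I*√4247)/7280 + 3999/31937 = (2*I*√4247)*(1/7280) + 3999/31937 = I*√4247/3640 + 3999/31937 = 3999/31937 + I*√4247/3640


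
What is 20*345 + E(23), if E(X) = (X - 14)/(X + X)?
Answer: 317409/46 ≈ 6900.2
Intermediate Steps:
E(X) = (-14 + X)/(2*X) (E(X) = (-14 + X)/((2*X)) = (-14 + X)*(1/(2*X)) = (-14 + X)/(2*X))
20*345 + E(23) = 20*345 + (½)*(-14 + 23)/23 = 6900 + (½)*(1/23)*9 = 6900 + 9/46 = 317409/46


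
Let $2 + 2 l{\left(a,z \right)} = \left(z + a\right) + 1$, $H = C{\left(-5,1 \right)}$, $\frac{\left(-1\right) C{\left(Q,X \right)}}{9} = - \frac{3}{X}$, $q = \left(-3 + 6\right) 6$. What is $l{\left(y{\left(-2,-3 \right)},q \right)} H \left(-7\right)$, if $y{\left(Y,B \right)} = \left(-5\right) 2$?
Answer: $- \frac{1323}{2} \approx -661.5$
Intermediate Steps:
$y{\left(Y,B \right)} = -10$
$q = 18$ ($q = 3 \cdot 6 = 18$)
$C{\left(Q,X \right)} = \frac{27}{X}$ ($C{\left(Q,X \right)} = - 9 \left(- \frac{3}{X}\right) = \frac{27}{X}$)
$H = 27$ ($H = \frac{27}{1} = 27 \cdot 1 = 27$)
$l{\left(a,z \right)} = - \frac{1}{2} + \frac{a}{2} + \frac{z}{2}$ ($l{\left(a,z \right)} = -1 + \frac{\left(z + a\right) + 1}{2} = -1 + \frac{\left(a + z\right) + 1}{2} = -1 + \frac{1 + a + z}{2} = -1 + \left(\frac{1}{2} + \frac{a}{2} + \frac{z}{2}\right) = - \frac{1}{2} + \frac{a}{2} + \frac{z}{2}$)
$l{\left(y{\left(-2,-3 \right)},q \right)} H \left(-7\right) = \left(- \frac{1}{2} + \frac{1}{2} \left(-10\right) + \frac{1}{2} \cdot 18\right) 27 \left(-7\right) = \left(- \frac{1}{2} - 5 + 9\right) 27 \left(-7\right) = \frac{7}{2} \cdot 27 \left(-7\right) = \frac{189}{2} \left(-7\right) = - \frac{1323}{2}$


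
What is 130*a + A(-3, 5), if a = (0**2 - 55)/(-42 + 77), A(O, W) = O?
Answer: -1451/7 ≈ -207.29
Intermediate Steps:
a = -11/7 (a = (0 - 55)/35 = -55*1/35 = -11/7 ≈ -1.5714)
130*a + A(-3, 5) = 130*(-11/7) - 3 = -1430/7 - 3 = -1451/7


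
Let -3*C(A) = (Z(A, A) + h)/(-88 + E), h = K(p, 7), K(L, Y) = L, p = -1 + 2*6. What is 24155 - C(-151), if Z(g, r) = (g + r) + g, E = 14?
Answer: 2681426/111 ≈ 24157.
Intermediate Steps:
p = 11 (p = -1 + 12 = 11)
h = 11
Z(g, r) = r + 2*g
C(A) = 11/222 + A/74 (C(A) = -((A + 2*A) + 11)/(3*(-88 + 14)) = -(3*A + 11)/(3*(-74)) = -(11 + 3*A)*(-1)/(3*74) = -(-11/74 - 3*A/74)/3 = 11/222 + A/74)
24155 - C(-151) = 24155 - (11/222 + (1/74)*(-151)) = 24155 - (11/222 - 151/74) = 24155 - 1*(-221/111) = 24155 + 221/111 = 2681426/111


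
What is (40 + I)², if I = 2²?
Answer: 1936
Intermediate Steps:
I = 4
(40 + I)² = (40 + 4)² = 44² = 1936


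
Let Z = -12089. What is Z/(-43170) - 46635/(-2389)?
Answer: 2042113571/103133130 ≈ 19.801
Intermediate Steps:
Z/(-43170) - 46635/(-2389) = -12089/(-43170) - 46635/(-2389) = -12089*(-1/43170) - 46635*(-1/2389) = 12089/43170 + 46635/2389 = 2042113571/103133130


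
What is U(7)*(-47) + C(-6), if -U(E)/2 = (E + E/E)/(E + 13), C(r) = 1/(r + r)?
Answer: 2251/60 ≈ 37.517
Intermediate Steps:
C(r) = 1/(2*r)
U(E) = -2*(1 + E)/(13 + E) (U(E) = -2*(E + E/E)/(E + 13) = -2*(E + 1)/(13 + E) = -2*(1 + E)/(13 + E))
U(7)*(-47) + C(-6) = (2*(-1 - 1*7)/(13 + 7))*(-47) + (1/2)/(-6) = (2*(-1 - 7)/20)*(-47) + (1/2)*(-1/6) = (2*(1/20)*(-8))*(-47) - 1/12 = -4/5*(-47) - 1/12 = 188/5 - 1/12 = 2251/60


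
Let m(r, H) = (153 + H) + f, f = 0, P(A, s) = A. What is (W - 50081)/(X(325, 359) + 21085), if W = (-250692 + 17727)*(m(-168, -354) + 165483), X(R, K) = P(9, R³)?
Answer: -38504971211/21094 ≈ -1.8254e+6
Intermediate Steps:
X(R, K) = 9
m(r, H) = 153 + H (m(r, H) = (153 + H) + 0 = 153 + H)
W = -38504921130 (W = (-250692 + 17727)*((153 - 354) + 165483) = -232965*(-201 + 165483) = -232965*165282 = -38504921130)
(W - 50081)/(X(325, 359) + 21085) = (-38504921130 - 50081)/(9 + 21085) = -38504971211/21094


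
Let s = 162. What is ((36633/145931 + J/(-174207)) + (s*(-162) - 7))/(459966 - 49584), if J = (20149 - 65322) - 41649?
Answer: -333669582763327/5216406992512947 ≈ -0.063965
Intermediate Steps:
J = -86822 (J = -45173 - 41649 = -86822)
((36633/145931 + J/(-174207)) + (s*(-162) - 7))/(459966 - 49584) = ((36633/145931 - 86822/(-174207)) + (162*(-162) - 7))/(459966 - 49584) = ((36633*(1/145931) - 86822*(-1/174207)) + (-26244 - 7))/410382 = ((36633/145931 + 86822/174207) - 26251)*(1/410382) = (19051746313/25422201717 - 26251)*(1/410382) = -667339165526654/25422201717*1/410382 = -333669582763327/5216406992512947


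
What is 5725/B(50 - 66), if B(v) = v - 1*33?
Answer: -5725/49 ≈ -116.84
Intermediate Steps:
B(v) = -33 + v (B(v) = v - 33 = -33 + v)
5725/B(50 - 66) = 5725/(-33 + (50 - 66)) = 5725/(-33 - 16) = 5725/(-49) = 5725*(-1/49) = -5725/49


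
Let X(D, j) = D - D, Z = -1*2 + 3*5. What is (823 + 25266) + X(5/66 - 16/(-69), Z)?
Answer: 26089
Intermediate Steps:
Z = 13 (Z = -2 + 15 = 13)
X(D, j) = 0
(823 + 25266) + X(5/66 - 16/(-69), Z) = (823 + 25266) + 0 = 26089 + 0 = 26089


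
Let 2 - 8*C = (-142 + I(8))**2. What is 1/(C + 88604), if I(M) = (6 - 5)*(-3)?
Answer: 8/687809 ≈ 1.1631e-5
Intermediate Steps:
I(M) = -3 (I(M) = 1*(-3) = -3)
C = -21023/8 (C = 1/4 - (-142 - 3)**2/8 = 1/4 - 1/8*(-145)**2 = 1/4 - 1/8*21025 = 1/4 - 21025/8 = -21023/8 ≈ -2627.9)
1/(C + 88604) = 1/(-21023/8 + 88604) = 1/(687809/8) = 8/687809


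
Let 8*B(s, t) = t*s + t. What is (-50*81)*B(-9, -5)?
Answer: -20250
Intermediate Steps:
B(s, t) = t/8 + s*t/8 (B(s, t) = (t*s + t)/8 = (s*t + t)/8 = (t + s*t)/8 = t/8 + s*t/8)
(-50*81)*B(-9, -5) = (-50*81)*((1/8)*(-5)*(1 - 9)) = -2025*(-5)*(-8)/4 = -4050*5 = -20250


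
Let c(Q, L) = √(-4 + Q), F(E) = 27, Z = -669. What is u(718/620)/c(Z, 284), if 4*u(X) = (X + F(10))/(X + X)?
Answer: -8729*I*√673/1932856 ≈ -0.11716*I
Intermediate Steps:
u(X) = (27 + X)/(8*X) (u(X) = ((X + 27)/(X + X))/4 = ((27 + X)/((2*X)))/4 = ((27 + X)*(1/(2*X)))/4 = ((27 + X)/(2*X))/4 = (27 + X)/(8*X))
u(718/620)/c(Z, 284) = ((27 + 718/620)/(8*((718/620))))/(√(-4 - 669)) = ((27 + 718*(1/620))/(8*((718*(1/620)))))/(√(-673)) = ((27 + 359/310)/(8*(359/310)))/((I*√673)) = ((⅛)*(310/359)*(8729/310))*(-I*√673/673) = 8729*(-I*√673/673)/2872 = -8729*I*√673/1932856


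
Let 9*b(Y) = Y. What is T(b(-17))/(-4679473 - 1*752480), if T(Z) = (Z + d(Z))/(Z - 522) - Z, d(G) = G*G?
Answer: -8891/25611658395 ≈ -3.4715e-7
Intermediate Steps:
b(Y) = Y/9
d(G) = G²
T(Z) = -Z + (Z + Z²)/(-522 + Z) (T(Z) = (Z + Z²)/(Z - 522) - Z = (Z + Z²)/(-522 + Z) - Z = -Z + (Z + Z²)/(-522 + Z))
T(b(-17))/(-4679473 - 1*752480) = (523*((⅑)*(-17))/(-522 + (⅑)*(-17)))/(-4679473 - 1*752480) = (523*(-17/9)/(-522 - 17/9))/(-4679473 - 752480) = (523*(-17/9)/(-4715/9))/(-5431953) = (523*(-17/9)*(-9/4715))*(-1/5431953) = (8891/4715)*(-1/5431953) = -8891/25611658395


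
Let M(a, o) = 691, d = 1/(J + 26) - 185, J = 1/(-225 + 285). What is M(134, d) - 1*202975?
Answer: -202284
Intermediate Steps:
J = 1/60 ≈ 0.016667
d = -288725/1561 (d = 1/(1/60 + 26) - 185 = 1/(1561/60) - 185 = 60/1561 - 185 = -288725/1561 ≈ -184.96)
M(134, d) - 1*202975 = 691 - 1*202975 = 691 - 202975 = -202284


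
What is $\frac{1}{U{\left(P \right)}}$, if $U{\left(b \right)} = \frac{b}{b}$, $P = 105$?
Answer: $1$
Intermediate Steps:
$U{\left(b \right)} = 1$
$\frac{1}{U{\left(P \right)}} = 1^{-1} = 1$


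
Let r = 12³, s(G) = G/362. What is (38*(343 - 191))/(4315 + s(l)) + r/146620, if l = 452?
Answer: 38658685792/28636388855 ≈ 1.3500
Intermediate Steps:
s(G) = G/362 (s(G) = G*(1/362) = G/362)
r = 1728
(38*(343 - 191))/(4315 + s(l)) + r/146620 = (38*(343 - 191))/(4315 + (1/362)*452) + 1728/146620 = (38*152)/(4315 + 226/181) + 1728*(1/146620) = 5776/(781241/181) + 432/36655 = 5776*(181/781241) + 432/36655 = 1045456/781241 + 432/36655 = 38658685792/28636388855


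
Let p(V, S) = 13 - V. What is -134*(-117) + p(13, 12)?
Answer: 15678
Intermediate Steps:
-134*(-117) + p(13, 12) = -134*(-117) + (13 - 1*13) = 15678 + (13 - 13) = 15678 + 0 = 15678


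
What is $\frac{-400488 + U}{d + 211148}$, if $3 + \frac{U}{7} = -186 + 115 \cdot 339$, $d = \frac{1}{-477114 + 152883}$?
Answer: $- \frac{41798563596}{68460727187} \approx -0.61055$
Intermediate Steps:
$d = - \frac{1}{324231}$ ($d = \frac{1}{-324231} = - \frac{1}{324231} \approx -3.0842 \cdot 10^{-6}$)
$U = 271572$ ($U = -21 + 7 \left(-186 + 115 \cdot 339\right) = -21 + 7 \left(-186 + 38985\right) = -21 + 7 \cdot 38799 = -21 + 271593 = 271572$)
$\frac{-400488 + U}{d + 211148} = \frac{-400488 + 271572}{- \frac{1}{324231} + 211148} = - \frac{128916}{\frac{68460727187}{324231}} = \left(-128916\right) \frac{324231}{68460727187} = - \frac{41798563596}{68460727187}$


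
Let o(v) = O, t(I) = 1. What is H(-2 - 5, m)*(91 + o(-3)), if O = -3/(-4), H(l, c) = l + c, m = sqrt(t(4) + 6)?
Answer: -2569/4 + 367*sqrt(7)/4 ≈ -399.50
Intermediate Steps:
m = sqrt(7) (m = sqrt(1 + 6) = sqrt(7) ≈ 2.6458)
H(l, c) = c + l
O = 3/4 (O = -3*(-1/4) = 3/4 ≈ 0.75000)
o(v) = 3/4
H(-2 - 5, m)*(91 + o(-3)) = (sqrt(7) + (-2 - 5))*(91 + 3/4) = (sqrt(7) - 7)*(367/4) = (-7 + sqrt(7))*(367/4) = -2569/4 + 367*sqrt(7)/4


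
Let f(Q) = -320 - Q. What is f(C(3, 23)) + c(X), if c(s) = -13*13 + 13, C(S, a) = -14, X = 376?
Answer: -462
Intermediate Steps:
c(s) = -156 (c(s) = -169 + 13 = -156)
f(C(3, 23)) + c(X) = (-320 - 1*(-14)) - 156 = (-320 + 14) - 156 = -306 - 156 = -462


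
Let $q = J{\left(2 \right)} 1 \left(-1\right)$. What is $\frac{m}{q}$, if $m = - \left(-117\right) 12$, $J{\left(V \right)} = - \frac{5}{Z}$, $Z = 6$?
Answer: $\frac{8424}{5} \approx 1684.8$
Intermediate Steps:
$J{\left(V \right)} = - \frac{5}{6}$
$q = \frac{5}{6}$ ($q = \left(- \frac{5}{6}\right) 1 \left(-1\right) = \left(- \frac{5}{6}\right) \left(-1\right) = \frac{5}{6} \approx 0.83333$)
$m = 1404$ ($m = \left(-1\right) \left(-1404\right) = 1404$)
$\frac{m}{q} = \frac{1404}{\frac{5}{6}} = 1404 \cdot \frac{6}{5} = \frac{8424}{5}$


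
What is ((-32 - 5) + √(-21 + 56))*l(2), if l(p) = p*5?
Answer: -370 + 10*√35 ≈ -310.84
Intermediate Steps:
l(p) = 5*p
((-32 - 5) + √(-21 + 56))*l(2) = ((-32 - 5) + √(-21 + 56))*(5*2) = (-37 + √35)*10 = -370 + 10*√35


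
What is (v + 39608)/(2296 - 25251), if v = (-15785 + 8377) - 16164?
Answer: -16036/22955 ≈ -0.69858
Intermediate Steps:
v = -23572 (v = -7408 - 16164 = -23572)
(v + 39608)/(2296 - 25251) = (-23572 + 39608)/(2296 - 25251) = 16036/(-22955) = 16036*(-1/22955) = -16036/22955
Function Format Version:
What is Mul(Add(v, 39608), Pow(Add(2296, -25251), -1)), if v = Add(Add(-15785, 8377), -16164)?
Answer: Rational(-16036, 22955) ≈ -0.69858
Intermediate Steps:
v = -23572 (v = Add(-7408, -16164) = -23572)
Mul(Add(v, 39608), Pow(Add(2296, -25251), -1)) = Mul(Add(-23572, 39608), Pow(Add(2296, -25251), -1)) = Mul(16036, Pow(-22955, -1)) = Mul(16036, Rational(-1, 22955)) = Rational(-16036, 22955)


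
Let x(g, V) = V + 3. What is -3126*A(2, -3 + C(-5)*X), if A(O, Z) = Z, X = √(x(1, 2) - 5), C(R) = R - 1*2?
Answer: 9378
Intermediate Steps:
x(g, V) = 3 + V
C(R) = -2 + R (C(R) = R - 2 = -2 + R)
X = 0 (X = √((3 + 2) - 5) = √(5 - 5) = √0 = 0)
-3126*A(2, -3 + C(-5)*X) = -3126*(-3 + (-2 - 5)*0) = -3126*(-3 - 7*0) = -3126*(-3 + 0) = -3126*(-3) = 9378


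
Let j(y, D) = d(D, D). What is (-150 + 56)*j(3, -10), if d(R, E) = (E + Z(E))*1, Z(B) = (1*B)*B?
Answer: -8460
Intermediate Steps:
Z(B) = B**2 (Z(B) = B*B = B**2)
d(R, E) = E + E**2 (d(R, E) = (E + E**2)*1 = E + E**2)
j(y, D) = D*(1 + D)
(-150 + 56)*j(3, -10) = (-150 + 56)*(-10*(1 - 10)) = -(-940)*(-9) = -94*90 = -8460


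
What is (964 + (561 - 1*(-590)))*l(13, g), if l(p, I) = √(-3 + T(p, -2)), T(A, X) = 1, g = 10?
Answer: 2115*I*√2 ≈ 2991.1*I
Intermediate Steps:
l(p, I) = I*√2 (l(p, I) = √(-3 + 1) = √(-2) = I*√2)
(964 + (561 - 1*(-590)))*l(13, g) = (964 + (561 - 1*(-590)))*(I*√2) = (964 + (561 + 590))*(I*√2) = (964 + 1151)*(I*√2) = 2115*(I*√2) = 2115*I*√2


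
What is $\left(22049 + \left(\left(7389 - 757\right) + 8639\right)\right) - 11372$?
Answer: $25948$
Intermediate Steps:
$\left(22049 + \left(\left(7389 - 757\right) + 8639\right)\right) - 11372 = \left(22049 + \left(6632 + 8639\right)\right) - 11372 = \left(22049 + 15271\right) - 11372 = 37320 - 11372 = 25948$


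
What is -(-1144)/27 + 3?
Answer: 1225/27 ≈ 45.370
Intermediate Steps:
-(-1144)/27 + 3 = -26*(-44/27) + 3 = 1144/27 + 3 = 1225/27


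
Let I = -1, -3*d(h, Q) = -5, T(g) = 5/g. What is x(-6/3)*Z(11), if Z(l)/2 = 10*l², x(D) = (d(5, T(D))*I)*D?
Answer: 24200/3 ≈ 8066.7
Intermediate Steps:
d(h, Q) = 5/3 (d(h, Q) = -⅓*(-5) = 5/3)
x(D) = -5*D/3 (x(D) = ((5/3)*(-1))*D = -5*D/3)
Z(l) = 20*l² (Z(l) = 2*(10*l²) = 20*l²)
x(-6/3)*Z(11) = (-(-10)/3)*(20*11²) = (-(-10)/3)*(20*121) = -5/3*(-2)*2420 = (10/3)*2420 = 24200/3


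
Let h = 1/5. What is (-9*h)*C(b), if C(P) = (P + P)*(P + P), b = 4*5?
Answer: -2880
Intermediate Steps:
b = 20
C(P) = 4*P**2 (C(P) = (2*P)*(2*P) = 4*P**2)
h = 1/5 ≈ 0.20000
(-9*h)*C(b) = (-9*1/5)*(4*20**2) = -36*400/5 = -9/5*1600 = -2880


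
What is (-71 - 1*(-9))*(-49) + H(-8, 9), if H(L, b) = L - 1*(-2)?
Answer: 3032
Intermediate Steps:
H(L, b) = 2 + L (H(L, b) = L + 2 = 2 + L)
(-71 - 1*(-9))*(-49) + H(-8, 9) = (-71 - 1*(-9))*(-49) + (2 - 8) = (-71 + 9)*(-49) - 6 = -62*(-49) - 6 = 3038 - 6 = 3032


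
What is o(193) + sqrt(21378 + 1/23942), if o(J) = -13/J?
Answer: -13/193 + sqrt(12254283587534)/23942 ≈ 146.14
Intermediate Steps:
o(193) + sqrt(21378 + 1/23942) = -13/193 + sqrt(21378 + 1/23942) = -13*1/193 + sqrt(21378 + 1/23942) = -13/193 + sqrt(511832077/23942) = -13/193 + sqrt(12254283587534)/23942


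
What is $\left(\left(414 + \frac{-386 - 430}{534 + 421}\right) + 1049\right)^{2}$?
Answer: $\frac{1949790529801}{912025} \approx 2.1379 \cdot 10^{6}$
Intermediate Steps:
$\left(\left(414 + \frac{-386 - 430}{534 + 421}\right) + 1049\right)^{2} = \left(\left(414 - \frac{816}{955}\right) + 1049\right)^{2} = \left(\frac{394554}{955} + 1049\right)^{2} = \left(\frac{1396349}{955}\right)^{2} = \frac{1949790529801}{912025}$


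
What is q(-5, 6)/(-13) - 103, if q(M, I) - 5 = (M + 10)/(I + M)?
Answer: -1349/13 ≈ -103.77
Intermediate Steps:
q(M, I) = 5 + (10 + M)/(I + M) (q(M, I) = 5 + (M + 10)/(I + M) = 5 + (10 + M)/(I + M))
q(-5, 6)/(-13) - 103 = ((10 + 5*6 + 6*(-5))/(6 - 5))/(-13) - 103 = ((10 + 30 - 30)/1)*(-1/13) - 103 = (1*10)*(-1/13) - 103 = 10*(-1/13) - 103 = -10/13 - 103 = -1349/13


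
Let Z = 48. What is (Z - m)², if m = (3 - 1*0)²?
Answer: 1521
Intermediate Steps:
m = 9 (m = (3 + 0)² = 3² = 9)
(Z - m)² = (48 - 1*9)² = (48 - 9)² = 39² = 1521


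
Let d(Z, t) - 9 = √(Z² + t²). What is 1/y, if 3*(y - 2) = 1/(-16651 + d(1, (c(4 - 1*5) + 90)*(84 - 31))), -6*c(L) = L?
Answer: 9148181087/18296162472 + √822140965/18296162472 ≈ 0.50001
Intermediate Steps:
c(L) = -L/6
d(Z, t) = 9 + √(Z² + t²)
y = 2 + 1/(3*(-16642 + √822140965/6)) (y = 2 + 1/(3*(-16651 + (9 + √(1² + ((-(4 - 1*5)/6 + 90)*(84 - 31))²)))) = 2 + 1/(3*(-16651 + (9 + √(1 + ((-(4 - 5)/6 + 90)*53)²)))) = 2 + 1/(3*(-16651 + (9 + √(1 + ((-⅙*(-1) + 90)*53)²)))) = 2 + 1/(3*(-16651 + (9 + √(1 + ((⅙ + 90)*53)²)))) = 2 + 1/(3*(-16651 + (9 + √(1 + ((541/6)*53)²)))) = 2 + 1/(3*(-16651 + (9 + √(1 + (28673/6)²)))) = 2 + 1/(3*(-16651 + (9 + √(1 + 822140929/36)))) = 2 + 1/(3*(-16651 + (9 + √(822140965/36)))) = 2 + 1/(3*(-16651 + (9 + √822140965/6))) = 2 + 1/(3*(-16642 + √822140965/6)) ≈ 2.0000)
1/y = 1/(18296362174/9148280939 - 2*√822140965/9148280939)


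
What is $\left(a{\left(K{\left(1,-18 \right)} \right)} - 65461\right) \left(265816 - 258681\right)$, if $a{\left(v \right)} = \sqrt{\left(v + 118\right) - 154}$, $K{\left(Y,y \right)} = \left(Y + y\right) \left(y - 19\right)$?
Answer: $-467064235 + 7135 \sqrt{593} \approx -4.6689 \cdot 10^{8}$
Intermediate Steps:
$K{\left(Y,y \right)} = \left(-19 + y\right) \left(Y + y\right)$ ($K{\left(Y,y \right)} = \left(Y + y\right) \left(-19 + y\right) = \left(-19 + y\right) \left(Y + y\right)$)
$a{\left(v \right)} = \sqrt{-36 + v}$ ($a{\left(v \right)} = \sqrt{\left(118 + v\right) - 154} = \sqrt{-36 + v}$)
$\left(a{\left(K{\left(1,-18 \right)} \right)} - 65461\right) \left(265816 - 258681\right) = \left(\sqrt{-36 + \left(\left(-18\right)^{2} - 19 - -342 + 1 \left(-18\right)\right)} - 65461\right) \left(265816 - 258681\right) = \left(\sqrt{-36 + \left(324 - 19 + 342 - 18\right)} - 65461\right) 7135 = \left(\sqrt{-36 + 629} - 65461\right) 7135 = \left(\sqrt{593} - 65461\right) 7135 = \left(-65461 + \sqrt{593}\right) 7135 = -467064235 + 7135 \sqrt{593}$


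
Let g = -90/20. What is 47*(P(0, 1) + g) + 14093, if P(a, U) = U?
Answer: 27857/2 ≈ 13929.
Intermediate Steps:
g = -9/2 (g = -90*1/20 = -9/2 ≈ -4.5000)
47*(P(0, 1) + g) + 14093 = 47*(1 - 9/2) + 14093 = 47*(-7/2) + 14093 = -329/2 + 14093 = 27857/2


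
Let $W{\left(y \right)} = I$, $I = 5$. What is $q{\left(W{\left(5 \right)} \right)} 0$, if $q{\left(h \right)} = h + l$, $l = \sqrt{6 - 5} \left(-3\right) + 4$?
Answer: $0$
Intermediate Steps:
$W{\left(y \right)} = 5$
$l = 1$ ($l = \sqrt{1} \left(-3\right) + 4 = 1 \left(-3\right) + 4 = -3 + 4 = 1$)
$q{\left(h \right)} = 1 + h$ ($q{\left(h \right)} = h + 1 = 1 + h$)
$q{\left(W{\left(5 \right)} \right)} 0 = \left(1 + 5\right) 0 = 6 \cdot 0 = 0$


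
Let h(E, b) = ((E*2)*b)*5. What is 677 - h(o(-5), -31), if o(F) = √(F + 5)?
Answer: 677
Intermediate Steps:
o(F) = √(5 + F)
h(E, b) = 10*E*b (h(E, b) = ((2*E)*b)*5 = (2*E*b)*5 = 10*E*b)
677 - h(o(-5), -31) = 677 - 10*√(5 - 5)*(-31) = 677 - 10*√0*(-31) = 677 - 10*0*(-31) = 677 - 1*0 = 677 + 0 = 677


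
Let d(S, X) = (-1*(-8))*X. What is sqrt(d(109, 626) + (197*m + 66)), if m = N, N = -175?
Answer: I*sqrt(29401) ≈ 171.47*I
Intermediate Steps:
m = -175
d(S, X) = 8*X
sqrt(d(109, 626) + (197*m + 66)) = sqrt(8*626 + (197*(-175) + 66)) = sqrt(5008 + (-34475 + 66)) = sqrt(5008 - 34409) = sqrt(-29401) = I*sqrt(29401)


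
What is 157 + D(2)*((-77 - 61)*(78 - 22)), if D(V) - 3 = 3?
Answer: -46211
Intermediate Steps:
D(V) = 6 (D(V) = 3 + 3 = 6)
157 + D(2)*((-77 - 61)*(78 - 22)) = 157 + 6*((-77 - 61)*(78 - 22)) = 157 + 6*(-138*56) = 157 + 6*(-7728) = 157 - 46368 = -46211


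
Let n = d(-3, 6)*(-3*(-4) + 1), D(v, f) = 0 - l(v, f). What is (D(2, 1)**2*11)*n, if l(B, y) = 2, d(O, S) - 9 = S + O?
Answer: 6864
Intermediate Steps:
d(O, S) = 9 + O + S (d(O, S) = 9 + (S + O) = 9 + (O + S) = 9 + O + S)
D(v, f) = -2 (D(v, f) = 0 - 1*2 = 0 - 2 = -2)
n = 156 (n = (9 - 3 + 6)*(-3*(-4) + 1) = 12*(12 + 1) = 12*13 = 156)
(D(2, 1)**2*11)*n = ((-2)**2*11)*156 = (4*11)*156 = 44*156 = 6864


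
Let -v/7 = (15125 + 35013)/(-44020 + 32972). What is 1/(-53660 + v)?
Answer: -5524/296242357 ≈ -1.8647e-5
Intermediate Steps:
v = 175483/5524 (v = -7*(15125 + 35013)/(-44020 + 32972) = -350966/(-11048) = -350966*(-1)/11048 = -7*(-25069/5524) = 175483/5524 ≈ 31.767)
1/(-53660 + v) = 1/(-53660 + 175483/5524) = 1/(-296242357/5524) = -5524/296242357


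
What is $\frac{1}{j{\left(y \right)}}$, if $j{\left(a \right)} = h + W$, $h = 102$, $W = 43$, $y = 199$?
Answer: $\frac{1}{145} \approx 0.0068966$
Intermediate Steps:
$j{\left(a \right)} = 145$ ($j{\left(a \right)} = 102 + 43 = 145$)
$\frac{1}{j{\left(y \right)}} = \frac{1}{145}$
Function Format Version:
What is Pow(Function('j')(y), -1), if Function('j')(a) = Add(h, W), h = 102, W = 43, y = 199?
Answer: Rational(1, 145) ≈ 0.0068966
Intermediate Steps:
Function('j')(a) = 145 (Function('j')(a) = Add(102, 43) = 145)
Pow(Function('j')(y), -1) = Pow(145, -1) = Rational(1, 145)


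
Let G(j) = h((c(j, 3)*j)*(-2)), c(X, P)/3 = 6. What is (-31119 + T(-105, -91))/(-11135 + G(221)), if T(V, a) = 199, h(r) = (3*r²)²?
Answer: -30920/36059658316729729 ≈ -8.5747e-13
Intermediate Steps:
c(X, P) = 18 (c(X, P) = 3*6 = 18)
h(r) = 9*r⁴
G(j) = 15116544*j⁴ (G(j) = 9*((18*j)*(-2))⁴ = 9*(-36*j)⁴ = 9*(1679616*j⁴) = 15116544*j⁴)
(-31119 + T(-105, -91))/(-11135 + G(221)) = (-31119 + 199)/(-11135 + 15116544*221⁴) = -30920/(-11135 + 15116544*2385443281) = -30920/(-11135 + 36059658316740864) = -30920/36059658316729729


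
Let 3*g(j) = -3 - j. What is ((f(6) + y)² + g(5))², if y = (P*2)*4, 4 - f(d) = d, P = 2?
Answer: 336400/9 ≈ 37378.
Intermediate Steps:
f(d) = 4 - d
y = 16 (y = (2*2)*4 = 4*4 = 16)
g(j) = -1 - j/3 (g(j) = (-3 - j)/3 = -1 - j/3)
((f(6) + y)² + g(5))² = (((4 - 1*6) + 16)² + (-1 - ⅓*5))² = (((4 - 6) + 16)² + (-1 - 5/3))² = ((-2 + 16)² - 8/3)² = (14² - 8/3)² = (196 - 8/3)² = (580/3)² = 336400/9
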